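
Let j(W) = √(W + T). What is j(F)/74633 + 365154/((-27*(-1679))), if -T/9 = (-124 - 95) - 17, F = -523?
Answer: 121718/15111 + √1601/74633 ≈ 8.0555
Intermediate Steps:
T = 2124 (T = -9*((-124 - 95) - 17) = -9*(-219 - 17) = -9*(-236) = 2124)
j(W) = √(2124 + W) (j(W) = √(W + 2124) = √(2124 + W))
j(F)/74633 + 365154/((-27*(-1679))) = √(2124 - 523)/74633 + 365154/((-27*(-1679))) = √1601*(1/74633) + 365154/45333 = √1601/74633 + 365154*(1/45333) = √1601/74633 + 121718/15111 = 121718/15111 + √1601/74633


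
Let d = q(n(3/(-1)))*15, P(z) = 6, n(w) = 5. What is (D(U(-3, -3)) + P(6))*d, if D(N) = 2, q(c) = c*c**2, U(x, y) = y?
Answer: 15000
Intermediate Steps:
q(c) = c**3
d = 1875 (d = 5**3*15 = 125*15 = 1875)
(D(U(-3, -3)) + P(6))*d = (2 + 6)*1875 = 8*1875 = 15000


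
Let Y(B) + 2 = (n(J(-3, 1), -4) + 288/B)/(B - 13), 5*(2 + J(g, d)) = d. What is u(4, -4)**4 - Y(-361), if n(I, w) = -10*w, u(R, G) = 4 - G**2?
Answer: 1399967242/67507 ≈ 20738.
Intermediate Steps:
J(g, d) = -2 + d/5
Y(B) = -2 + (40 + 288/B)/(-13 + B) (Y(B) = -2 + (-10*(-4) + 288/B)/(B - 13) = -2 + (40 + 288/B)/(-13 + B))
u(4, -4)**4 - Y(-361) = (4 - 1*(-4)**2)**4 - 2*(144 - 1*(-361)**2 + 33*(-361))/((-361)*(-13 - 361)) = (4 - 1*16)**4 - 2*(-1)*(144 - 1*130321 - 11913)/(361*(-374)) = (4 - 16)**4 - 2*(-1)*(-1)*(144 - 130321 - 11913)/(361*374) = (-12)**4 - 2*(-1)*(-1)*(-142090)/(361*374) = 20736 - 1*(-142090/67507) = 20736 + 142090/67507 = 1399967242/67507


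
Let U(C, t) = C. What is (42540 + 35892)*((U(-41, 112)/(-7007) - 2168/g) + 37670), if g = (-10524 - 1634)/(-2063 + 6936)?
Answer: 128753032453117536/42595553 ≈ 3.0227e+9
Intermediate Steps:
g = -12158/4873 ≈ -2.4950
(42540 + 35892)*((U(-41, 112)/(-7007) - 2168/g) + 37670) = (42540 + 35892)*((-41/(-7007) - 2168/(-12158/4873)) + 37670) = 78432*((-41*(-1/7007) - 2168*(-4873/12158)) + 37670) = 78432*((41/7007 + 5282332/6079) + 37670) = 78432*(37013549563/42595553 + 37670) = 78432*(1641588031073/42595553) = 128753032453117536/42595553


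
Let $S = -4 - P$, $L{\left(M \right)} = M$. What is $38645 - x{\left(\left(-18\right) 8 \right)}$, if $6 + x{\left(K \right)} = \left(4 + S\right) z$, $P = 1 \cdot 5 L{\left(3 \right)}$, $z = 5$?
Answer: $38726$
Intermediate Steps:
$P = 15$ ($P = 1 \cdot 5 \cdot 3 = 5 \cdot 3 = 15$)
$S = -19$ ($S = -4 - 15 = -19$)
$x{\left(K \right)} = -81$ ($x{\left(K \right)} = -6 + \left(4 - 19\right) 5 = -6 - 75 = -81$)
$38645 - x{\left(\left(-18\right) 8 \right)} = 38645 - -81 = 38645 + 81 = 38726$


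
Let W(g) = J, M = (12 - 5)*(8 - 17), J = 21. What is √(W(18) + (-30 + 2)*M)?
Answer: √1785 ≈ 42.249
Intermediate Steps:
M = -63 (M = 7*(-9) = -63)
W(g) = 21
√(W(18) + (-30 + 2)*M) = √(21 + (-30 + 2)*(-63)) = √(21 - 28*(-63)) = √(21 + 1764) = √1785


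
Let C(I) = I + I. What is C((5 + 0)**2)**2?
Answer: 2500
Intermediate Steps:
C(I) = 2*I
C((5 + 0)**2)**2 = (2*(5 + 0)**2)**2 = (2*5**2)**2 = (2*25)**2 = 50**2 = 2500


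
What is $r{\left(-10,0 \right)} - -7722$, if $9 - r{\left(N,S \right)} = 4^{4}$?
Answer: $7475$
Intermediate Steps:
$r{\left(N,S \right)} = -247$ ($r{\left(N,S \right)} = 9 - 4^{4} = 9 - 256 = -247$)
$r{\left(-10,0 \right)} - -7722 = -247 - -7722 = -247 + 7722 = 7475$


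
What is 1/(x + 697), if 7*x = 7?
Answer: 1/698 ≈ 0.0014327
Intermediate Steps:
x = 1 (x = (1/7)*7 = 1)
1/(x + 697) = 1/(1 + 697) = 1/698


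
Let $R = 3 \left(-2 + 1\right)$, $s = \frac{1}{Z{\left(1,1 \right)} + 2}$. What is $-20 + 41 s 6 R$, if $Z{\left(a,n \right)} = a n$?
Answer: $-266$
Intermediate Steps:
$s = \frac{1}{3}$ ($s = \frac{1}{1 \cdot 1 + 2} = \frac{1}{1 + 2} = \frac{1}{3} \approx 0.33333$)
$R = -3$ ($R = 3 \left(-1\right) = -3$)
$-20 + 41 s 6 R = -20 + 41 \cdot \frac{1}{3} \cdot 6 \left(-3\right) = -20 + 41 \cdot 2 \left(-3\right) = -20 + 41 \left(-6\right) = -20 - 246 = -266$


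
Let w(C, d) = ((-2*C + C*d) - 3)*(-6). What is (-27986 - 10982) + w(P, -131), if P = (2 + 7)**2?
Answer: 25688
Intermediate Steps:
P = 81 (P = 9**2 = 81)
w(C, d) = 18 + 12*C - 6*C*d (w(C, d) = (-3 - 2*C + C*d)*(-6) = 18 + 12*C - 6*C*d)
(-27986 - 10982) + w(P, -131) = (-27986 - 10982) + (18 + 12*81 - 6*81*(-131)) = -38968 + (18 + 972 + 63666) = -38968 + 64656 = 25688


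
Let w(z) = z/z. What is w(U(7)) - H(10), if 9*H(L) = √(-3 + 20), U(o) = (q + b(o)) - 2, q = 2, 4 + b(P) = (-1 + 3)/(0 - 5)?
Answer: 1 - √17/9 ≈ 0.54188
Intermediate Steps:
b(P) = -22/5 (b(P) = -4 + (-1 + 3)/(0 - 5) = -4 + 2/(-5) = -4 + 2*(-⅕) = -4 - ⅖ = -22/5)
U(o) = -22/5 (U(o) = (2 - 22/5) - 2 = -12/5 - 2 = -22/5)
w(z) = 1
H(L) = √17/9 (H(L) = √(-3 + 20)/9 = √17/9)
w(U(7)) - H(10) = 1 - √17/9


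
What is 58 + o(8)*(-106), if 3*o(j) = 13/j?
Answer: 7/12 ≈ 0.58333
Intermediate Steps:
o(j) = 13/(3*j) (o(j) = (13/j)/3 = 13/(3*j))
58 + o(8)*(-106) = 58 + ((13/3)/8)*(-106) = 58 + ((13/3)*(1/8))*(-106) = 58 + (13/24)*(-106) = 58 - 689/12 = 7/12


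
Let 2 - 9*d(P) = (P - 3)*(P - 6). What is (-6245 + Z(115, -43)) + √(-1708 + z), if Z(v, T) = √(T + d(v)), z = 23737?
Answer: -6245 + √22029 + 7*I*√257/3 ≈ -6096.6 + 37.406*I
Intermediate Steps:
d(P) = 2/9 - (-6 + P)*(-3 + P)/9 (d(P) = 2/9 - (P - 3)*(P - 6)/9 = 2/9 - (-3 + P)*(-6 + P)/9 = 2/9 - (-6 + P)*(-3 + P)/9)
Z(v, T) = √(-16/9 + T + v - v²/9) (Z(v, T) = √(T + (-16/9 + v - v²/9)) = √(-16/9 + T + v - v²/9))
(-6245 + Z(115, -43)) + √(-1708 + z) = (-6245 + √(-16 - 1*115² + 9*(-43) + 9*115)/3) + √(-1708 + 23737) = (-6245 + √(-16 - 1*13225 - 387 + 1035)/3) + √22029 = (-6245 + √(-16 - 13225 - 387 + 1035)/3) + √22029 = (-6245 + √(-12593)/3) + √22029 = (-6245 + (7*I*√257)/3) + √22029 = (-6245 + 7*I*√257/3) + √22029 = -6245 + √22029 + 7*I*√257/3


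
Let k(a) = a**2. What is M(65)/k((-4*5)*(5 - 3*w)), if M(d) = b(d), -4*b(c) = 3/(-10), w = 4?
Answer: 3/784000 ≈ 3.8265e-6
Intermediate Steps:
b(c) = 3/40 (b(c) = -3/(4*(-10)) = -3*(-1)/(4*10) = -1/4*(-3/10) = 3/40)
M(d) = 3/40
M(65)/k((-4*5)*(5 - 3*w)) = 3/(40*(((-4*5)*(5 - 3*4))**2)) = 3/(40*((-20*(5 - 12))**2)) = 3/(40*((-20*(-7))**2)) = 3/(40*(140**2)) = (3/40)/19600 = (3/40)*(1/19600) = 3/784000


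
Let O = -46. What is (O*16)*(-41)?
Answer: 30176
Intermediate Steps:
(O*16)*(-41) = -46*16*(-41) = -736*(-41) = 30176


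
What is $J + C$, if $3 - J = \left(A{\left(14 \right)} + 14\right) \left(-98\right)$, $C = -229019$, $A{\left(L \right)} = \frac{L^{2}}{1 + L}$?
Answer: $- \frac{3395452}{15} \approx -2.2636 \cdot 10^{5}$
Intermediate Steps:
$A{\left(L \right)} = \frac{L^{2}}{1 + L}$
$J = \frac{39833}{15}$ ($J = 3 - \left(\frac{14^{2}}{1 + 14} + 14\right) \left(-98\right) = 3 - \left(\frac{196}{15} + 14\right) \left(-98\right) = 3 - \frac{406}{15} \left(-98\right) = 3 - - \frac{39788}{15} = 3 + \frac{39788}{15} = \frac{39833}{15} \approx 2655.5$)
$J + C = \frac{39833}{15} - 229019 = - \frac{3395452}{15}$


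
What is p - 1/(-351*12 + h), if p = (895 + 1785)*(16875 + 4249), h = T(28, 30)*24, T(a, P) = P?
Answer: 197690221441/3492 ≈ 5.6612e+7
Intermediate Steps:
h = 720 (h = 30*24 = 720)
p = 56612320 (p = 2680*21124 = 56612320)
p - 1/(-351*12 + h) = 56612320 - 1/(-351*12 + 720) = 56612320 - 1/(-4212 + 720) = 56612320 - 1/(-3492) = 56612320 - 1*(-1/3492) = 56612320 + 1/3492 = 197690221441/3492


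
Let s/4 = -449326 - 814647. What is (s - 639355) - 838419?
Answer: -6533666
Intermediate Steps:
s = -5055892 (s = 4*(-449326 - 814647) = 4*(-1263973) = -5055892)
(s - 639355) - 838419 = (-5055892 - 639355) - 838419 = -5695247 - 838419 = -6533666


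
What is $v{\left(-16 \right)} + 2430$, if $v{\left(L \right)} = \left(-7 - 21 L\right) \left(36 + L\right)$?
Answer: $9010$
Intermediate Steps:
$v{\left(-16 \right)} + 2430 = \left(-252 - -12208 - 21 \left(-16\right)^{2}\right) + 2430 = \left(-252 + 12208 - 5376\right) + 2430 = 6580 + 2430 = 9010$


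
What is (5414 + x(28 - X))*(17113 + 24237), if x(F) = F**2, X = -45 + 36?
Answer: 280477050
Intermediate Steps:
X = -9
(5414 + x(28 - X))*(17113 + 24237) = (5414 + (28 - 1*(-9))**2)*(17113 + 24237) = (5414 + (28 + 9)**2)*41350 = (5414 + 37**2)*41350 = (5414 + 1369)*41350 = 6783*41350 = 280477050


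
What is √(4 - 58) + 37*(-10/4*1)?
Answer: -185/2 + 3*I*√6 ≈ -92.5 + 7.3485*I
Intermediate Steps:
√(4 - 58) + 37*(-10/4*1) = √(-54) + 37*(-10/4*1) = 3*I*√6 + 37*(-2*5/4*1) = 3*I*√6 + 37*(-5/2*1) = 3*I*√6 + 37*(-5/2) = 3*I*√6 - 185/2 = -185/2 + 3*I*√6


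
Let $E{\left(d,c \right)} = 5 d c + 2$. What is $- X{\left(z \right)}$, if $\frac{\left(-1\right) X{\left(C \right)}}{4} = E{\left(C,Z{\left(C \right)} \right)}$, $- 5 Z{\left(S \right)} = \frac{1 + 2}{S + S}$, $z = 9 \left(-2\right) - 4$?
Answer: $2$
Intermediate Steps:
$z = -22$ ($z = -18 - 4 = -22$)
$Z{\left(S \right)} = - \frac{3}{10 S}$ ($Z{\left(S \right)} = - \frac{\left(1 + 2\right) \frac{1}{S + S}}{5} = - \frac{3 \frac{1}{2 S}}{5} = - \frac{\frac{3}{2} \frac{1}{S}}{5} = - \frac{3}{10 S}$)
$E{\left(d,c \right)} = 2 + 5 c d$ ($E{\left(d,c \right)} = 5 c d + 2 = 2 + 5 c d$)
$X{\left(C \right)} = -2$ ($X{\left(C \right)} = - 4 \left(2 + 5 \left(- \frac{3}{10 C}\right) C\right) = - 4 \left(2 - \frac{3}{2}\right) = \left(-4\right) \frac{1}{2} = -2$)
$- X{\left(z \right)} = \left(-1\right) \left(-2\right) = 2$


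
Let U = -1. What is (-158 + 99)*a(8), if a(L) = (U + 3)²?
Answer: -236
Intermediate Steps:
a(L) = 4 (a(L) = (-1 + 3)² = 2² = 4)
(-158 + 99)*a(8) = (-158 + 99)*4 = -59*4 = -236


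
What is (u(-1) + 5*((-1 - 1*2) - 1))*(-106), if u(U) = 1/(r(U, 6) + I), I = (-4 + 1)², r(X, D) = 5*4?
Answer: 61374/29 ≈ 2116.3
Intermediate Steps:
r(X, D) = 20
I = 9 (I = (-3)² = 9)
u(U) = 1/29 (u(U) = 1/(20 + 9) = 1/29)
(u(-1) + 5*((-1 - 1*2) - 1))*(-106) = (1/29 + 5*((-1 - 1*2) - 1))*(-106) = (1/29 + 5*((-1 - 2) - 1))*(-106) = (1/29 + 5*(-3 - 1))*(-106) = (1/29 + 5*(-4))*(-106) = (1/29 - 20)*(-106) = -579/29*(-106) = 61374/29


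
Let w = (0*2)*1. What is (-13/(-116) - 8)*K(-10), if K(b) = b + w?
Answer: 4575/58 ≈ 78.879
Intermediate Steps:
w = 0 (w = 0*1 = 0)
K(b) = b (K(b) = b + 0 = b)
(-13/(-116) - 8)*K(-10) = (-13/(-116) - 8)*(-10) = (-13*(-1/116) - 8)*(-10) = (13/116 - 8)*(-10) = -915/116*(-10) = 4575/58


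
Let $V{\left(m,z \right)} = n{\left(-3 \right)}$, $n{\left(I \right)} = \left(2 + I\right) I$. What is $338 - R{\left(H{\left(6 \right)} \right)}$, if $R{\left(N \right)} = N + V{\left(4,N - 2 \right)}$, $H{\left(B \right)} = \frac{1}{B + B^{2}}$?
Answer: $\frac{14069}{42} \approx 334.98$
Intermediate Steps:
$n{\left(I \right)} = I \left(2 + I\right)$
$V{\left(m,z \right)} = 3$ ($V{\left(m,z \right)} = - 3 \left(2 - 3\right) = \left(-3\right) \left(-1\right) = 3$)
$R{\left(N \right)} = 3 + N$ ($R{\left(N \right)} = N + 3 = 3 + N$)
$338 - R{\left(H{\left(6 \right)} \right)} = 338 - \left(3 + \frac{1}{6 \left(1 + 6\right)}\right) = 338 - \left(3 + \frac{1}{6 \cdot 7}\right) = 338 - \left(3 + \frac{1}{6} \cdot \frac{1}{7}\right) = 338 - \left(3 + \frac{1}{42}\right) = 338 - \frac{127}{42} = \frac{14069}{42}$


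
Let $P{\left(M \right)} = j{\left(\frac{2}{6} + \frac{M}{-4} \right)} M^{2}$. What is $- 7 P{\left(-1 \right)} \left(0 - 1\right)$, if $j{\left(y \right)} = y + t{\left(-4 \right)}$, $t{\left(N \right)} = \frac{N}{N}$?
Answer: $\frac{133}{12} \approx 11.083$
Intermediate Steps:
$t{\left(N \right)} = 1$
$j{\left(y \right)} = 1 + y$ ($j{\left(y \right)} = y + 1 = 1 + y$)
$P{\left(M \right)} = M^{2} \left(\frac{4}{3} - \frac{M}{4}\right)$ ($P{\left(M \right)} = \left(1 + \left(\frac{2}{6} + \frac{M}{-4}\right)\right) M^{2} = \left(1 + \left(2 \cdot \frac{1}{6} + M \left(- \frac{1}{4}\right)\right)\right) M^{2} = \left(1 - \left(- \frac{1}{3} + \frac{M}{4}\right)\right) M^{2} = \left(\frac{4}{3} - \frac{M}{4}\right) M^{2} = M^{2} \left(\frac{4}{3} - \frac{M}{4}\right)$)
$- 7 P{\left(-1 \right)} \left(0 - 1\right) = - 7 \frac{\left(-1\right)^{2} \left(16 - -3\right)}{12} \left(0 - 1\right) = - 7 \cdot \frac{1}{12} \cdot 1 \left(16 + 3\right) \left(0 - 1\right) = - 7 \cdot \frac{1}{12} \cdot 1 \cdot 19 \left(-1\right) = \left(-7\right) \frac{19}{12} \left(-1\right) = \left(- \frac{133}{12}\right) \left(-1\right) = \frac{133}{12}$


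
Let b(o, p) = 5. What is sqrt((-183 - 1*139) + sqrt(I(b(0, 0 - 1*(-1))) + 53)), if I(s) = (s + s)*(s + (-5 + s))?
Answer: sqrt(-322 + sqrt(103)) ≈ 17.659*I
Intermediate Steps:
I(s) = 2*s*(-5 + 2*s) (I(s) = (2*s)*(-5 + 2*s) = 2*s*(-5 + 2*s))
sqrt((-183 - 1*139) + sqrt(I(b(0, 0 - 1*(-1))) + 53)) = sqrt((-183 - 1*139) + sqrt(2*5*(-5 + 2*5) + 53)) = sqrt((-183 - 139) + sqrt(2*5*(-5 + 10) + 53)) = sqrt(-322 + sqrt(2*5*5 + 53)) = sqrt(-322 + sqrt(50 + 53)) = sqrt(-322 + sqrt(103))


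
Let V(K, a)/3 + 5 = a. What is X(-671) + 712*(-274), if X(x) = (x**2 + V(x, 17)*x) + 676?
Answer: 231673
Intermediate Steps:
V(K, a) = -15 + 3*a
X(x) = 676 + x**2 + 36*x (X(x) = (x**2 + (-15 + 3*17)*x) + 676 = (x**2 + (-15 + 51)*x) + 676 = (x**2 + 36*x) + 676 = 676 + x**2 + 36*x)
X(-671) + 712*(-274) = (676 + (-671)**2 + 36*(-671)) + 712*(-274) = (676 + 450241 - 24156) - 195088 = 426761 - 195088 = 231673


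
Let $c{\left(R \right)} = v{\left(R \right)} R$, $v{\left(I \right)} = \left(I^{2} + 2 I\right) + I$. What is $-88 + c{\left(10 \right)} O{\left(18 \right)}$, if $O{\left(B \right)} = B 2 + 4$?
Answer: $51912$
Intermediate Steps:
$v{\left(I \right)} = I^{2} + 3 I$
$O{\left(B \right)} = 4 + 2 B$ ($O{\left(B \right)} = 2 B + 4 = 4 + 2 B$)
$c{\left(R \right)} = R^{2} \left(3 + R\right)$ ($c{\left(R \right)} = R \left(3 + R\right) R = R^{2} \left(3 + R\right)$)
$-88 + c{\left(10 \right)} O{\left(18 \right)} = -88 + 10^{2} \left(3 + 10\right) \left(4 + 2 \cdot 18\right) = -88 + 100 \cdot 13 \left(4 + 36\right) = -88 + 1300 \cdot 40 = -88 + 52000 = 51912$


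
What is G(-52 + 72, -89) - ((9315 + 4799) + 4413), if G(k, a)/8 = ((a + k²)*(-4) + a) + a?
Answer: -29903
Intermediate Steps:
G(k, a) = -32*k² - 16*a (G(k, a) = 8*(((a + k²)*(-4) + a) + a) = 8*(((-4*a - 4*k²) + a) + a) = 8*((-4*k² - 3*a) + a) = 8*(-4*k² - 2*a) = -32*k² - 16*a)
G(-52 + 72, -89) - ((9315 + 4799) + 4413) = (-32*(-52 + 72)² - 16*(-89)) - ((9315 + 4799) + 4413) = (-32*20² + 1424) - (14114 + 4413) = (-32*400 + 1424) - 1*18527 = (-12800 + 1424) - 18527 = -11376 - 18527 = -29903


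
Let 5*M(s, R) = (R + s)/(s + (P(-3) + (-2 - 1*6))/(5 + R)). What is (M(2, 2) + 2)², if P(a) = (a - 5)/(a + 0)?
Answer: 29584/4225 ≈ 7.0021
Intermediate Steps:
P(a) = (-5 + a)/a
M(s, R) = (R + s)/(5*(s - 16/(3*(5 + R)))) (M(s, R) = ((R + s)/(s + ((-5 - 3)/(-3) + (-2 - 1*6))/(5 + R)))/5 = ((R + s)/(s + (-⅓*(-8) + (-2 - 6))/(5 + R)))/5 = ((R + s)/(s + (8/3 - 8)/(5 + R)))/5 = ((R + s)/(s - 16/(3*(5 + R))))/5 = (R + s)/(5*(s - 16/(3*(5 + R)))))
(M(2, 2) + 2)² = (3*(2² + 5*2 + 5*2 + 2*2)/(5*(-16 + 15*2 + 3*2*2)) + 2)² = (3*(4 + 10 + 10 + 4)/(5*(-16 + 30 + 12)) + 2)² = ((⅗)*28/26 + 2)² = ((⅗)*(1/26)*28 + 2)² = (42/65 + 2)² = (172/65)² = 29584/4225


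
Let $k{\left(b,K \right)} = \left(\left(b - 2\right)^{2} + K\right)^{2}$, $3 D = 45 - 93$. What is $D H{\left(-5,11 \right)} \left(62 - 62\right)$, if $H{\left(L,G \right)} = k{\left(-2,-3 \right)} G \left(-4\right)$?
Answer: $0$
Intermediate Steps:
$D = -16$ ($D = \frac{45 - 93}{3} = \frac{1}{3} \left(-48\right) = -16$)
$k{\left(b,K \right)} = \left(K + \left(-2 + b\right)^{2}\right)^{2}$ ($k{\left(b,K \right)} = \left(\left(-2 + b\right)^{2} + K\right)^{2} = \left(K + \left(-2 + b\right)^{2}\right)^{2}$)
$H{\left(L,G \right)} = - 676 G$ ($H{\left(L,G \right)} = \left(-3 + \left(-2 - 2\right)^{2}\right)^{2} G \left(-4\right) = \left(-3 + \left(-4\right)^{2}\right)^{2} G \left(-4\right) = \left(-3 + 16\right)^{2} G \left(-4\right) = 13^{2} G \left(-4\right) = 169 G \left(-4\right) = - 676 G$)
$D H{\left(-5,11 \right)} \left(62 - 62\right) = - 16 \left(\left(-676\right) 11\right) \left(62 - 62\right) = \left(-16\right) \left(-7436\right) 0 = 118976 \cdot 0 = 0$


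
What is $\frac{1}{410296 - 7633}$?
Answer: $\frac{1}{402663} \approx 2.4835 \cdot 10^{-6}$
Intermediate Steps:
$\frac{1}{410296 - 7633} = \frac{1}{402663}$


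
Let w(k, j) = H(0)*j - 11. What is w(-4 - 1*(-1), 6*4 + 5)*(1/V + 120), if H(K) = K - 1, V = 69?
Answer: -331240/69 ≈ -4800.6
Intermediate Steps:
H(K) = -1 + K
w(k, j) = -11 - j (w(k, j) = (-1 + 0)*j - 11 = -j - 11 = -11 - j)
w(-4 - 1*(-1), 6*4 + 5)*(1/V + 120) = (-11 - (6*4 + 5))*(1/69 + 120) = (-11 - (24 + 5))*(1/69 + 120) = (-11 - 1*29)*(8281/69) = (-11 - 29)*(8281/69) = -40*8281/69 = -331240/69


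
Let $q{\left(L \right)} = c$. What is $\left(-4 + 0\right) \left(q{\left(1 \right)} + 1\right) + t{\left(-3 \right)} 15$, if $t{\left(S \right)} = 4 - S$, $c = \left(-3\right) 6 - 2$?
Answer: $181$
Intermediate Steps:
$c = -20$ ($c = -18 - 2 = -20$)
$q{\left(L \right)} = -20$
$\left(-4 + 0\right) \left(q{\left(1 \right)} + 1\right) + t{\left(-3 \right)} 15 = \left(-4 + 0\right) \left(-20 + 1\right) + \left(4 - -3\right) 15 = \left(-4\right) \left(-19\right) + \left(4 + 3\right) 15 = 76 + 7 \cdot 15 = 76 + 105 = 181$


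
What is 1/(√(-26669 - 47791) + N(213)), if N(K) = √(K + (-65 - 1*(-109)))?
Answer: 1/(√257 + 2*I*√18615) ≈ 0.00021456 - 0.0036521*I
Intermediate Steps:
N(K) = √(44 + K) (N(K) = √(K + (-65 + 109)) = √(K + 44) = √(44 + K))
1/(√(-26669 - 47791) + N(213)) = 1/(√(-26669 - 47791) + √(44 + 213)) = 1/(√(-74460) + √257) = 1/(2*I*√18615 + √257) = 1/(√257 + 2*I*√18615)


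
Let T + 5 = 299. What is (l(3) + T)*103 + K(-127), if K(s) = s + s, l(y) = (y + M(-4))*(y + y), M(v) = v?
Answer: 29410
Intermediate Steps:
T = 294 (T = -5 + 299 = 294)
l(y) = 2*y*(-4 + y) (l(y) = (y - 4)*(y + y) = (-4 + y)*(2*y) = 2*y*(-4 + y))
K(s) = 2*s
(l(3) + T)*103 + K(-127) = (2*3*(-4 + 3) + 294)*103 + 2*(-127) = (2*3*(-1) + 294)*103 - 254 = (-6 + 294)*103 - 254 = 288*103 - 254 = 29664 - 254 = 29410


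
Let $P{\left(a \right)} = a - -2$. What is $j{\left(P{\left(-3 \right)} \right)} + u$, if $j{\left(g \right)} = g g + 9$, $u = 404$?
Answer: $414$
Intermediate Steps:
$P{\left(a \right)} = 2 + a$ ($P{\left(a \right)} = a + 2 = 2 + a$)
$j{\left(g \right)} = 9 + g^{2}$ ($j{\left(g \right)} = g^{2} + 9 = 9 + g^{2}$)
$j{\left(P{\left(-3 \right)} \right)} + u = \left(9 + \left(2 - 3\right)^{2}\right) + 404 = \left(9 + \left(-1\right)^{2}\right) + 404 = \left(9 + 1\right) + 404 = 10 + 404 = 414$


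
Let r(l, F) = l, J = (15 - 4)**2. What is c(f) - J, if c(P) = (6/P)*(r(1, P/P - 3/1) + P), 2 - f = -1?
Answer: -113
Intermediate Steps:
J = 121 (J = 11**2 = 121)
f = 3 (f = 2 - 1*(-1) = 2 + 1 = 3)
c(P) = 6*(1 + P)/P (c(P) = (6/P)*(1 + P) = 6*(1 + P)/P)
c(f) - J = (6 + 6/3) - 1*121 = (6 + 6*(1/3)) - 121 = (6 + 2) - 121 = 8 - 121 = -113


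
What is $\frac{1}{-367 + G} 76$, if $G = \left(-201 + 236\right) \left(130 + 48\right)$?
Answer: $\frac{76}{5863} \approx 0.012963$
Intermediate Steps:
$G = 6230$ ($G = 35 \cdot 178 = 6230$)
$\frac{1}{-367 + G} 76 = \frac{1}{-367 + 6230} \cdot 76 = \frac{1}{5863} \cdot 76 = \frac{76}{5863}$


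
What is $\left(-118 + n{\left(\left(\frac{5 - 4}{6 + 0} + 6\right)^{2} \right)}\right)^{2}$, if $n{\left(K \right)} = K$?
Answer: $\frac{8288641}{1296} \approx 6395.6$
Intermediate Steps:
$\left(-118 + n{\left(\left(\frac{5 - 4}{6 + 0} + 6\right)^{2} \right)}\right)^{2} = \left(-118 + \left(\frac{5 - 4}{6 + 0} + 6\right)^{2}\right)^{2} = \left(-118 + \left(1 \cdot \frac{1}{6} + 6\right)^{2}\right)^{2} = \left(-118 + \left(\frac{1}{6} + 6\right)^{2}\right)^{2} = \left(-118 + \left(\frac{37}{6}\right)^{2}\right)^{2} = \left(-118 + \frac{1369}{36}\right)^{2} = \left(- \frac{2879}{36}\right)^{2} = \frac{8288641}{1296}$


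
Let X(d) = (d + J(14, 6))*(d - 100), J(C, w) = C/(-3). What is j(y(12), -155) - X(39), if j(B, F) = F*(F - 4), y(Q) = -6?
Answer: 80218/3 ≈ 26739.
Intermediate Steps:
J(C, w) = -C/3 (J(C, w) = C*(-⅓) = -C/3)
j(B, F) = F*(-4 + F)
X(d) = (-100 + d)*(-14/3 + d) (X(d) = (d - ⅓*14)*(d - 100) = (d - 14/3)*(-100 + d) = (-14/3 + d)*(-100 + d) = (-100 + d)*(-14/3 + d))
j(y(12), -155) - X(39) = -155*(-4 - 155) - (1400/3 + 39² - 314/3*39) = -155*(-159) - (1400/3 + 1521 - 4082) = 24645 - 1*(-6283/3) = 24645 + 6283/3 = 80218/3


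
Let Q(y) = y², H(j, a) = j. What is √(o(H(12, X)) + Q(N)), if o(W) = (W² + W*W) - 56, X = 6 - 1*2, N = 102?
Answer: 2*√2659 ≈ 103.13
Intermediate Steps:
X = 4 (X = 6 - 2 = 4)
o(W) = -56 + 2*W² (o(W) = (W² + W²) - 56 = 2*W² - 56 = -56 + 2*W²)
√(o(H(12, X)) + Q(N)) = √((-56 + 2*12²) + 102²) = √((-56 + 2*144) + 10404) = √((-56 + 288) + 10404) = √(232 + 10404) = √10636 = 2*√2659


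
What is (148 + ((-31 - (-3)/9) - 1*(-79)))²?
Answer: 346921/9 ≈ 38547.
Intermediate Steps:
(148 + ((-31 - (-3)/9) - 1*(-79)))² = (148 + ((-31 - (-3)/9) + 79))² = (148 + ((-31 - 1*(-⅓)) + 79))² = (148 + ((-31 + ⅓) + 79))² = (148 + (-92/3 + 79))² = (148 + 145/3)² = (589/3)² = 346921/9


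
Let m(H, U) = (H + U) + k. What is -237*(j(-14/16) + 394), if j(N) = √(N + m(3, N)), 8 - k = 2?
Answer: -93378 - 237*√29/2 ≈ -94016.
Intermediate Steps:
k = 6 (k = 8 - 1*2 = 8 - 2 = 6)
m(H, U) = 6 + H + U (m(H, U) = (H + U) + 6 = 6 + H + U)
j(N) = √(9 + 2*N) (j(N) = √(N + (6 + 3 + N)) = √(N + (9 + N)) = √(9 + 2*N))
-237*(j(-14/16) + 394) = -237*(√(9 + 2*(-14/16)) + 394) = -237*(√(9 + 2*(-14*1/16)) + 394) = -237*(√(9 + 2*(-7/8)) + 394) = -237*(√(9 - 7/4) + 394) = -237*(√(29/4) + 394) = -237*(√29/2 + 394) = -237*(394 + √29/2) = -93378 - 237*√29/2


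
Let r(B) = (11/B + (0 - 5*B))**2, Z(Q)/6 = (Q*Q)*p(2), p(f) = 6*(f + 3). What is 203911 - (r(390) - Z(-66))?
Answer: -428070088021/152100 ≈ -2.8144e+6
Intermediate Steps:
p(f) = 18 + 6*f (p(f) = 6*(3 + f) = 18 + 6*f)
Z(Q) = 180*Q**2 (Z(Q) = 6*((Q*Q)*(18 + 6*2)) = 6*(Q**2*(18 + 12)) = 6*(Q**2*30) = 6*(30*Q**2) = 180*Q**2)
r(B) = (-5*B + 11/B)**2 (r(B) = (11/B - 5*B)**2 = (-5*B + 11/B)**2)
203911 - (r(390) - Z(-66)) = 203911 - ((-11 + 5*390**2)**2/390**2 - 180*(-66)**2) = 203911 - ((-11 + 5*152100)**2/152100 - 180*4356) = 203911 - ((-11 + 760500)**2/152100 - 1*784080) = 203911 - ((1/152100)*760489**2 - 784080) = 203911 - ((1/152100)*578343519121 - 784080) = 203911 - (578343519121/152100 - 784080) = 203911 - 1*459084951121/152100 = 203911 - 459084951121/152100 = -428070088021/152100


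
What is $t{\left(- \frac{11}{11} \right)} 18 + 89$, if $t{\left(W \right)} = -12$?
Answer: $-127$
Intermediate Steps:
$t{\left(- \frac{11}{11} \right)} 18 + 89 = \left(-12\right) 18 + 89 = -216 + 89 = -127$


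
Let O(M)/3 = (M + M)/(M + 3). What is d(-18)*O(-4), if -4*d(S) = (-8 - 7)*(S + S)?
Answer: -3240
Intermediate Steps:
d(S) = 15*S/2 (d(S) = -(-8 - 7)*(S + S)/4 = -(-15)*2*S/4 = -(-15)*S/2 = 15*S/2)
O(M) = 6*M/(3 + M) (O(M) = 3*((M + M)/(M + 3)) = 3*((2*M)/(3 + M)) = 3*(2*M/(3 + M)) = 6*M/(3 + M))
d(-18)*O(-4) = ((15/2)*(-18))*(6*(-4)/(3 - 4)) = -810*(-4)/(-1) = -810*(-4)*(-1) = -135*24 = -3240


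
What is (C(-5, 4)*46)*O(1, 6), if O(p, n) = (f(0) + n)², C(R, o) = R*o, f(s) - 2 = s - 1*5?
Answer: -8280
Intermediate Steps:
f(s) = -3 + s (f(s) = 2 + (s - 1*5) = 2 + (s - 5) = 2 + (-5 + s) = -3 + s)
O(p, n) = (-3 + n)² (O(p, n) = ((-3 + 0) + n)² = (-3 + n)²)
(C(-5, 4)*46)*O(1, 6) = (-5*4*46)*(-3 + 6)² = -20*46*3² = -920*9 = -8280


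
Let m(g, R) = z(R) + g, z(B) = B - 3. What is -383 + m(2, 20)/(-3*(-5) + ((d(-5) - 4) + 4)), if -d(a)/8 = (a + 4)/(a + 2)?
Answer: -14114/37 ≈ -381.46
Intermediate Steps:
z(B) = -3 + B
m(g, R) = -3 + R + g (m(g, R) = (-3 + R) + g = -3 + R + g)
d(a) = -8*(4 + a)/(2 + a) (d(a) = -8*(a + 4)/(a + 2) = -8*(4 + a)/(2 + a))
-383 + m(2, 20)/(-3*(-5) + ((d(-5) - 4) + 4)) = -383 + (-3 + 20 + 2)/(-3*(-5) + ((8*(-4 - 1*(-5))/(2 - 5) - 4) + 4)) = -383 + 19/(15 + ((8*(-4 + 5)/(-3) - 4) + 4)) = -383 + 19/(15 + ((8*(-⅓)*1 - 4) + 4)) = -383 + 19/(15 + ((-8/3 - 4) + 4)) = -383 + 19/(15 + (-20/3 + 4)) = -383 + 19/(15 - 8/3) = -383 + 19/(37/3) = -383 + 19*(3/37) = -383 + 57/37 = -14114/37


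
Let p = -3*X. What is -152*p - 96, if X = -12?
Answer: -5568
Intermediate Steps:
p = 36 (p = -3*(-12) = 36)
-152*p - 96 = -152*36 - 96 = -5472 - 96 = -5568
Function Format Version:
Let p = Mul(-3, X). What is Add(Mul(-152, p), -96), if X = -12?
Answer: -5568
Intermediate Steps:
p = 36 (p = Mul(-3, -12) = 36)
Add(Mul(-152, p), -96) = Add(Mul(-152, 36), -96) = Add(-5472, -96) = -5568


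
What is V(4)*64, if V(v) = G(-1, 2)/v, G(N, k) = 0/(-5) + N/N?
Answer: 16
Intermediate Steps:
G(N, k) = 1 (G(N, k) = 0*(-⅕) + 1 = 0 + 1 = 1)
V(v) = 1/v
V(4)*64 = 64/4 = (¼)*64 = 16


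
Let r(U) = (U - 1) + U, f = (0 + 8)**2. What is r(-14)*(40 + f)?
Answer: -3016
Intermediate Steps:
f = 64 (f = 8**2 = 64)
r(U) = -1 + 2*U (r(U) = (-1 + U) + U = -1 + 2*U)
r(-14)*(40 + f) = (-1 + 2*(-14))*(40 + 64) = (-1 - 28)*104 = -29*104 = -3016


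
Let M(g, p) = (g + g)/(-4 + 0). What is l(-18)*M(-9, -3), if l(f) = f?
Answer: -81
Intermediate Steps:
M(g, p) = -g/2 (M(g, p) = (2*g)/(-4) = (2*g)*(-¼) = -g/2)
l(-18)*M(-9, -3) = -(-9)*(-9) = -18*9/2 = -81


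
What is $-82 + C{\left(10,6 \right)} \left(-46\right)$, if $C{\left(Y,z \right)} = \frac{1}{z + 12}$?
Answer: $- \frac{761}{9} \approx -84.556$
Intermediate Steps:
$C{\left(Y,z \right)} = \frac{1}{12 + z}$
$-82 + C{\left(10,6 \right)} \left(-46\right) = -82 + \frac{1}{12 + 6} \left(-46\right) = -82 + \frac{1}{18} \left(-46\right) = -82 - \frac{23}{9} = - \frac{761}{9}$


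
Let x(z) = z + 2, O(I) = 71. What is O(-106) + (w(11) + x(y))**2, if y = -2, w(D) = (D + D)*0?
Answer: 71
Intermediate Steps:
w(D) = 0 (w(D) = (2*D)*0 = 0)
x(z) = 2 + z
O(-106) + (w(11) + x(y))**2 = 71 + (0 + (2 - 2))**2 = 71 + (0 + 0)**2 = 71 + 0**2 = 71 + 0 = 71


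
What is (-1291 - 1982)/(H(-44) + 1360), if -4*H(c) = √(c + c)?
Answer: -8902560/3699211 - 3273*I*√22/3699211 ≈ -2.4066 - 0.00415*I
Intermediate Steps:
H(c) = -√2*√c/4 (H(c) = -√(c + c)/4 = -√2*√c/4)
(-1291 - 1982)/(H(-44) + 1360) = (-1291 - 1982)/(-√2*√(-44)/4 + 1360) = -3273/(-√2*2*I*√11/4 + 1360) = -3273/(-I*√22/2 + 1360) = -3273/(1360 - I*√22/2)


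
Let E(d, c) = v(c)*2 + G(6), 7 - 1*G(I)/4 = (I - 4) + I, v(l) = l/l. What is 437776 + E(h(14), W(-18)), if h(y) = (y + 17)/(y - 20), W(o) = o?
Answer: 437774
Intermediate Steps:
h(y) = (17 + y)/(-20 + y)
v(l) = 1
G(I) = 44 - 8*I (G(I) = 28 - 4*((I - 4) + I) = 28 - 4*((-4 + I) + I) = 28 - 4*(-4 + 2*I) = 28 + (16 - 8*I) = 44 - 8*I)
E(d, c) = -2 (E(d, c) = 1*2 + (44 - 8*6) = 2 + (44 - 48) = 2 - 4 = -2)
437776 + E(h(14), W(-18)) = 437776 - 2 = 437774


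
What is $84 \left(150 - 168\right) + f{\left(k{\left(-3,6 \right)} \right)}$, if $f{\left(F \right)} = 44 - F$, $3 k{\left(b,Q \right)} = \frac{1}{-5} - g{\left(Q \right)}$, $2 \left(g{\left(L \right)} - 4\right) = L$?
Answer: $- \frac{7328}{5} \approx -1465.6$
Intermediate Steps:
$g{\left(L \right)} = 4 + \frac{L}{2}$
$k{\left(b,Q \right)} = - \frac{7}{5} - \frac{Q}{6}$ ($k{\left(b,Q \right)} = \frac{\frac{1}{-5} - \left(4 + \frac{Q}{2}\right)}{3} = \frac{- \frac{1}{5} - \left(4 + \frac{Q}{2}\right)}{3} = \frac{- \frac{21}{5} - \frac{Q}{2}}{3} = - \frac{7}{5} - \frac{Q}{6}$)
$84 \left(150 - 168\right) + f{\left(k{\left(-3,6 \right)} \right)} = 84 \left(150 - 168\right) + \left(44 - \left(- \frac{7}{5} - 1\right)\right) = 84 \left(-18\right) + \left(44 - - \frac{12}{5}\right) = -1512 + \left(44 + \frac{12}{5}\right) = -1512 + \frac{232}{5} = - \frac{7328}{5}$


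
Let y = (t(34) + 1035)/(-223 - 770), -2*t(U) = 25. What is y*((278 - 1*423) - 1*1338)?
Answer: 3032735/1986 ≈ 1527.1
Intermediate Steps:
t(U) = -25/2 (t(U) = -½*25 = -25/2)
y = -2045/1986 (y = (-25/2 + 1035)/(-223 - 770) = (2045/2)/(-993) = (2045/2)*(-1/993) = -2045/1986 ≈ -1.0297)
y*((278 - 1*423) - 1*1338) = -2045*((278 - 1*423) - 1*1338)/1986 = -2045*((278 - 423) - 1338)/1986 = -2045*(-145 - 1338)/1986 = -2045/1986*(-1483) = 3032735/1986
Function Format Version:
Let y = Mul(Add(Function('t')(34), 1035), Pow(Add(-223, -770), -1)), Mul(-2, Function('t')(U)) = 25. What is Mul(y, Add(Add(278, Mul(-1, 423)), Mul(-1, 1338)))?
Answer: Rational(3032735, 1986) ≈ 1527.1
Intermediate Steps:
Function('t')(U) = Rational(-25, 2) (Function('t')(U) = Mul(Rational(-1, 2), 25) = Rational(-25, 2))
y = Rational(-2045, 1986) (y = Mul(Add(Rational(-25, 2), 1035), Pow(Add(-223, -770), -1)) = Mul(Rational(2045, 2), Pow(-993, -1)) = Mul(Rational(2045, 2), Rational(-1, 993)) = Rational(-2045, 1986) ≈ -1.0297)
Mul(y, Add(Add(278, Mul(-1, 423)), Mul(-1, 1338))) = Mul(Rational(-2045, 1986), Add(Add(278, Mul(-1, 423)), Mul(-1, 1338))) = Mul(Rational(-2045, 1986), Add(Add(278, -423), -1338)) = Mul(Rational(-2045, 1986), Add(-145, -1338)) = Mul(Rational(-2045, 1986), -1483) = Rational(3032735, 1986)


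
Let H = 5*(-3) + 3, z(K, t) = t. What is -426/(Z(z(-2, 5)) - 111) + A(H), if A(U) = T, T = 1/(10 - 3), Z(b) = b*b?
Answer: 1534/301 ≈ 5.0963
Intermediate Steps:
Z(b) = b²
T = ⅐ (T = 1/7 = ⅐ ≈ 0.14286)
H = -12 (H = -15 + 3 = -12)
A(U) = ⅐
-426/(Z(z(-2, 5)) - 111) + A(H) = -426/(5² - 111) + ⅐ = -426/(25 - 111) + ⅐ = -426/(-86) + ⅐ = -426*(-1/86) + ⅐ = 213/43 + ⅐ = 1534/301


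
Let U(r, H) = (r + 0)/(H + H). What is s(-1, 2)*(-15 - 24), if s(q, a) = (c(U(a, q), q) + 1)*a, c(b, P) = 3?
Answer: -312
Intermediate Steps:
U(r, H) = r/(2*H) (U(r, H) = r/((2*H)) = r*(1/(2*H)) = r/(2*H))
s(q, a) = 4*a (s(q, a) = (3 + 1)*a = 4*a)
s(-1, 2)*(-15 - 24) = (4*2)*(-15 - 24) = 8*(-39) = -312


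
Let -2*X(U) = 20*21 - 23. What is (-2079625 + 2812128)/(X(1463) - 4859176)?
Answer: -1465006/9718749 ≈ -0.15074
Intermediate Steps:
X(U) = -397/2 (X(U) = -(20*21 - 23)/2 = -(420 - 23)/2 = -1/2*397 = -397/2)
(-2079625 + 2812128)/(X(1463) - 4859176) = (-2079625 + 2812128)/(-397/2 - 4859176) = 732503/(-9718749/2) = 732503*(-2/9718749) = -1465006/9718749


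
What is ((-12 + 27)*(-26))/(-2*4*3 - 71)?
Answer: 78/19 ≈ 4.1053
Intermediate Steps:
((-12 + 27)*(-26))/(-2*4*3 - 71) = (15*(-26))/(-8*3 - 71) = -390/(-24 - 71) = -390/(-95) = -390*(-1/95) = 78/19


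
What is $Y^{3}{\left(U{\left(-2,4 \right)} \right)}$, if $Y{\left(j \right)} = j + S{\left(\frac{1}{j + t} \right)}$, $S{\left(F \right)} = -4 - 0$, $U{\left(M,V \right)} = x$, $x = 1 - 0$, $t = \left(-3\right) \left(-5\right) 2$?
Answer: $-27$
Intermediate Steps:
$t = 30$ ($t = 15 \cdot 2 = 30$)
$x = 1$ ($x = 1 + 0 = 1$)
$U{\left(M,V \right)} = 1$
$S{\left(F \right)} = -4$ ($S{\left(F \right)} = -4 + 0 = -4$)
$Y{\left(j \right)} = -4 + j$ ($Y{\left(j \right)} = j - 4 = -4 + j$)
$Y^{3}{\left(U{\left(-2,4 \right)} \right)} = \left(-4 + 1\right)^{3} = \left(-3\right)^{3} = -27$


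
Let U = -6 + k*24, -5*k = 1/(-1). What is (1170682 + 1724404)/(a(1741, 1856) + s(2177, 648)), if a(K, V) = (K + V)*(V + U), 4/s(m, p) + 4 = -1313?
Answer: 9532070655/21966623603 ≈ 0.43393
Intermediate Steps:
k = 1/5 (k = -1/5/(-1) = -1/5*(-1) = 1/5 ≈ 0.20000)
U = -6/5 (U = -6 + (1/5)*24 = -6 + 24/5 = -6/5 ≈ -1.2000)
s(m, p) = -4/1317 (s(m, p) = 4/(-4 - 1313) = 4/(-1317) = 4*(-1/1317) = -4/1317)
a(K, V) = (-6/5 + V)*(K + V) (a(K, V) = (K + V)*(V - 6/5) = (K + V)*(-6/5 + V) = (-6/5 + V)*(K + V))
(1170682 + 1724404)/(a(1741, 1856) + s(2177, 648)) = (1170682 + 1724404)/((1856**2 - 6/5*1741 - 6/5*1856 + 1741*1856) - 4/1317) = 2895086/((3444736 - 10446/5 - 11136/5 + 3231296) - 4/1317) = 2895086/(33358578/5 - 4/1317) = 2895086/(43933247206/6585) = 2895086*(6585/43933247206) = 9532070655/21966623603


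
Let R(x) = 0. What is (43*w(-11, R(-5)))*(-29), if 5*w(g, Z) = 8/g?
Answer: 9976/55 ≈ 181.38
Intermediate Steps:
w(g, Z) = 8/(5*g) (w(g, Z) = (8/g)/5 = 8/(5*g))
(43*w(-11, R(-5)))*(-29) = (43*((8/5)/(-11)))*(-29) = (43*((8/5)*(-1/11)))*(-29) = (43*(-8/55))*(-29) = -344/55*(-29) = 9976/55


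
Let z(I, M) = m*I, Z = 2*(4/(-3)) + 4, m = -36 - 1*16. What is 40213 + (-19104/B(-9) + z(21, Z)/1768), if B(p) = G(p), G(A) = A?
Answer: 4318175/102 ≈ 42335.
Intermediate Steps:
B(p) = p
m = -52 (m = -36 - 16 = -52)
Z = 4/3 (Z = 2*(4*(-⅓)) + 4 = 2*(-4/3) + 4 = -8/3 + 4 = 4/3 ≈ 1.3333)
z(I, M) = -52*I
40213 + (-19104/B(-9) + z(21, Z)/1768) = 40213 + (-19104/(-9) - 52*21/1768) = 40213 + (-19104*(-⅑) - 1092*1/1768) = 40213 + (6368/3 - 21/34) = 40213 + 216449/102 = 4318175/102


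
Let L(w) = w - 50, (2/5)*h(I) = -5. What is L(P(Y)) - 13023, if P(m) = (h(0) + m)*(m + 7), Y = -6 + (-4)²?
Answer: -26231/2 ≈ -13116.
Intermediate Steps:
h(I) = -25/2 (h(I) = (5/2)*(-5) = -25/2)
Y = 10 (Y = -6 + 16 = 10)
P(m) = (7 + m)*(-25/2 + m) (P(m) = (-25/2 + m)*(m + 7) = (-25/2 + m)*(7 + m) = (7 + m)*(-25/2 + m))
L(w) = -50 + w
L(P(Y)) - 13023 = (-50 + (-175/2 + 10² - 11/2*10)) - 13023 = (-50 + (-175/2 + 100 - 55)) - 13023 = (-50 - 85/2) - 13023 = -185/2 - 13023 = -26231/2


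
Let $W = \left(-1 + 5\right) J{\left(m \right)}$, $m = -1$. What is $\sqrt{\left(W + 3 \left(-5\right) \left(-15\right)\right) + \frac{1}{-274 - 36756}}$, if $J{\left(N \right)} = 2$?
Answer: $\frac{\sqrt{603959230}}{1610} \approx 15.264$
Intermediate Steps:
$W = 8$ ($W = \left(-1 + 5\right) 2 = 4 \cdot 2 = 8$)
$\sqrt{\left(W + 3 \left(-5\right) \left(-15\right)\right) + \frac{1}{-274 - 36756}} = \sqrt{\left(8 + 3 \left(-5\right) \left(-15\right)\right) + \frac{1}{-274 - 36756}} = \sqrt{\left(8 - -225\right) + \frac{1}{-37030}} = \sqrt{\left(8 + 225\right) - \frac{1}{37030}} = \sqrt{233 - \frac{1}{37030}} = \sqrt{\frac{8627989}{37030}} = \frac{\sqrt{603959230}}{1610}$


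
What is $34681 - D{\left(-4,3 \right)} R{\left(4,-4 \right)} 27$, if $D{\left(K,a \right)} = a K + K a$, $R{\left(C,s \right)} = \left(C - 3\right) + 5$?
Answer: $38569$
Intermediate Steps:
$R{\left(C,s \right)} = 2 + C$ ($R{\left(C,s \right)} = \left(-3 + C\right) + 5 = 2 + C$)
$D{\left(K,a \right)} = 2 K a$ ($D{\left(K,a \right)} = K a + K a = 2 K a$)
$34681 - D{\left(-4,3 \right)} R{\left(4,-4 \right)} 27 = 34681 - 2 \left(-4\right) 3 \left(2 + 4\right) 27 = 34681 - \left(-24\right) 6 \cdot 27 = 34681 - \left(-144\right) 27 = 34681 - -3888 = 34681 + 3888 = 38569$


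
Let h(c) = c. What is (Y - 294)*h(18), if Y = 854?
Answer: 10080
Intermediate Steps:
(Y - 294)*h(18) = (854 - 294)*18 = 560*18 = 10080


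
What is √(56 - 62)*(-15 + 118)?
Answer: 103*I*√6 ≈ 252.3*I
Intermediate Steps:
√(56 - 62)*(-15 + 118) = √(-6)*103 = (I*√6)*103 = 103*I*√6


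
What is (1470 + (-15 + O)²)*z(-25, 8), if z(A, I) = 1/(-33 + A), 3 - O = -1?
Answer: -1591/58 ≈ -27.431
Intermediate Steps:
O = 4 (O = 3 - 1*(-1) = 3 + 1 = 4)
(1470 + (-15 + O)²)*z(-25, 8) = (1470 + (-15 + 4)²)/(-33 - 25) = (1470 + (-11)²)/(-58) = (1470 + 121)*(-1/58) = 1591*(-1/58) = -1591/58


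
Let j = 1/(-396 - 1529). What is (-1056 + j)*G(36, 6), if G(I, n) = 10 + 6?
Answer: -32524816/1925 ≈ -16896.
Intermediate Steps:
G(I, n) = 16
j = -1/1925 (j = 1/(-1925) = -1/1925 ≈ -0.00051948)
(-1056 + j)*G(36, 6) = (-1056 - 1/1925)*16 = -2032801/1925*16 = -32524816/1925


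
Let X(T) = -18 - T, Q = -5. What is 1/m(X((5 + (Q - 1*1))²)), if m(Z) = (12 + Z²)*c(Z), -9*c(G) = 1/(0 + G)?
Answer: 171/373 ≈ 0.45845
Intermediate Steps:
c(G) = -1/(9*G) (c(G) = -1/(9*(0 + G)) = -1/(9*G))
m(Z) = -(12 + Z²)/(9*Z) (m(Z) = (12 + Z²)*(-1/(9*Z)) = -(12 + Z²)/(9*Z))
1/m(X((5 + (Q - 1*1))²)) = 1/((-12 - (-18 - (5 + (-5 - 1*1))²)²)/(9*(-18 - (5 + (-5 - 1*1))²))) = 1/((-12 - (-18 - (5 + (-5 - 1))²)²)/(9*(-18 - (5 + (-5 - 1))²))) = 1/((-12 - (-18 - (5 - 6)²)²)/(9*(-18 - (5 - 6)²))) = 1/((-12 - (-18 - 1*(-1)²)²)/(9*(-18 - 1*(-1)²))) = 1/((-12 - (-18 - 1*1)²)/(9*(-18 - 1*1))) = 1/((-12 - (-18 - 1)²)/(9*(-18 - 1))) = 1/((⅑)*(-12 - 1*(-19)²)/(-19)) = 1/((⅑)*(-1/19)*(-12 - 1*361)) = 1/((⅑)*(-1/19)*(-12 - 361)) = 1/((⅑)*(-1/19)*(-373)) = 1/(373/171) = 171/373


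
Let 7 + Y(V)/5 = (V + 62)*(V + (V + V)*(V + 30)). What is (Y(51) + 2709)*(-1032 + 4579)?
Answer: 16669193893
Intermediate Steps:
Y(V) = -35 + 5*(62 + V)*(V + 2*V*(30 + V)) (Y(V) = -35 + 5*((V + 62)*(V + (V + V)*(V + 30))) = -35 + 5*((62 + V)*(V + (2*V)*(30 + V))) = -35 + 5*((62 + V)*(V + 2*V*(30 + V))) = -35 + 5*(62 + V)*(V + 2*V*(30 + V)))
(Y(51) + 2709)*(-1032 + 4579) = ((-35 + 10*51³ + 925*51² + 18910*51) + 2709)*(-1032 + 4579) = ((-35 + 10*132651 + 925*2601 + 964410) + 2709)*3547 = ((-35 + 1326510 + 2405925 + 964410) + 2709)*3547 = (4696810 + 2709)*3547 = 4699519*3547 = 16669193893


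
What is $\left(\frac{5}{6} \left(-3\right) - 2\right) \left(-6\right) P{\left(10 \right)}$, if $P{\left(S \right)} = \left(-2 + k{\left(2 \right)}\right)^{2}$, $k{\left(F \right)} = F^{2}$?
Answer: $108$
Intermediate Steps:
$P{\left(S \right)} = 4$ ($P{\left(S \right)} = \left(-2 + 2^{2}\right)^{2} = \left(-2 + 4\right)^{2} = 2^{2} = 4$)
$\left(\frac{5}{6} \left(-3\right) - 2\right) \left(-6\right) P{\left(10 \right)} = \left(\frac{5}{6} \left(-3\right) - 2\right) \left(-6\right) 4 = \left(- \frac{5}{2} - 2\right) \left(-6\right) 4 = \left(- \frac{9}{2}\right) \left(-6\right) 4 = 27 \cdot 4 = 108$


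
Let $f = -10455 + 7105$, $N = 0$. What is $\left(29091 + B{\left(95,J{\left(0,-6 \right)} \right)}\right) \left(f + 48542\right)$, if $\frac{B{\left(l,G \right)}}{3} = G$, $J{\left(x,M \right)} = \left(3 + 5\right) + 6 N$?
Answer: $1315765080$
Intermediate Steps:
$f = -3350$
$J{\left(x,M \right)} = 8$ ($J{\left(x,M \right)} = \left(3 + 5\right) + 6 \cdot 0 = 8 + 0 = 8$)
$B{\left(l,G \right)} = 3 G$
$\left(29091 + B{\left(95,J{\left(0,-6 \right)} \right)}\right) \left(f + 48542\right) = \left(29091 + 3 \cdot 8\right) \left(-3350 + 48542\right) = \left(29091 + 24\right) 45192 = 29115 \cdot 45192 = 1315765080$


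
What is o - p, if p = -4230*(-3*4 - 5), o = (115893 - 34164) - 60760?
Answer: -50941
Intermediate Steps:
o = 20969 (o = 81729 - 60760 = 20969)
p = 71910 (p = -4230*(-12 - 5) = -4230*(-17) = 71910)
o - p = 20969 - 1*71910 = 20969 - 71910 = -50941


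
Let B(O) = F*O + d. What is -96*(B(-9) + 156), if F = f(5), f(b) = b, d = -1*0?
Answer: -10656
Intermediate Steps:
d = 0
F = 5
B(O) = 5*O (B(O) = 5*O + 0 = 5*O)
-96*(B(-9) + 156) = -96*(5*(-9) + 156) = -96*(-45 + 156) = -96*111 = -10656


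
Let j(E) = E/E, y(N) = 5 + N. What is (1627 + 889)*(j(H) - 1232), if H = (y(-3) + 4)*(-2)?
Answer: -3097196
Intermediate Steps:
H = -12 (H = ((5 - 3) + 4)*(-2) = (2 + 4)*(-2) = 6*(-2) = -12)
j(E) = 1
(1627 + 889)*(j(H) - 1232) = (1627 + 889)*(1 - 1232) = 2516*(-1231) = -3097196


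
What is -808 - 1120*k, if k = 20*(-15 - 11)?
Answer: 581592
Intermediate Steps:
k = -520 (k = 20*(-26) = -520)
-808 - 1120*k = -808 - 1120*(-520) = -808 + 582400 = 581592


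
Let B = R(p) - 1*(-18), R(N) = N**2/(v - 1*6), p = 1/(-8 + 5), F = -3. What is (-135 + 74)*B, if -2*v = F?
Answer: -88816/81 ≈ -1096.5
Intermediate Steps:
v = 3/2 (v = -1/2*(-3) = 3/2 ≈ 1.5000)
p = -1/3 (p = 1/(-3) = -1/3 ≈ -0.33333)
R(N) = -2*N**2/9 (R(N) = N**2/(3/2 - 1*6) = N**2/(3/2 - 6) = N**2/(-9/2) = N**2*(-2/9) = -2*N**2/9)
B = 1456/81 (B = -2*(-1/3)**2/9 - 1*(-18) = -2/9*1/9 + 18 = -2/81 + 18 = 1456/81 ≈ 17.975)
(-135 + 74)*B = (-135 + 74)*(1456/81) = -61*1456/81 = -88816/81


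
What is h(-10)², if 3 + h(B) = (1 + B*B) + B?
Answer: 7744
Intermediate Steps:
h(B) = -2 + B + B² (h(B) = -3 + ((1 + B*B) + B) = -3 + ((1 + B²) + B) = -3 + (1 + B + B²) = -2 + B + B²)
h(-10)² = (-2 - 10 + (-10)²)² = (-2 - 10 + 100)² = 88² = 7744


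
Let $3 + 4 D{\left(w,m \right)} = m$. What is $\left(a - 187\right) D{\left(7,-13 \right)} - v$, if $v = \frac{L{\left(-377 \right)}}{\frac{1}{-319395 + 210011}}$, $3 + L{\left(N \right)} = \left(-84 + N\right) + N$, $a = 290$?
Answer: $-91992356$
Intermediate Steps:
$D{\left(w,m \right)} = - \frac{3}{4} + \frac{m}{4}$
$L{\left(N \right)} = -87 + 2 N$ ($L{\left(N \right)} = -3 + \left(\left(-84 + N\right) + N\right) = -3 + \left(-84 + 2 N\right) = -87 + 2 N$)
$v = 91991944$ ($v = \frac{-87 + 2 \left(-377\right)}{\frac{1}{-319395 + 210011}} = \frac{-87 - 754}{\frac{1}{-109384}} = - \frac{841}{- \frac{1}{109384}} = \left(-841\right) \left(-109384\right) = 91991944$)
$\left(a - 187\right) D{\left(7,-13 \right)} - v = \left(290 - 187\right) \left(- \frac{3}{4} + \frac{1}{4} \left(-13\right)\right) - 91991944 = 103 \left(- \frac{3}{4} - \frac{13}{4}\right) - 91991944 = 103 \left(-4\right) - 91991944 = -412 - 91991944 = -91992356$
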